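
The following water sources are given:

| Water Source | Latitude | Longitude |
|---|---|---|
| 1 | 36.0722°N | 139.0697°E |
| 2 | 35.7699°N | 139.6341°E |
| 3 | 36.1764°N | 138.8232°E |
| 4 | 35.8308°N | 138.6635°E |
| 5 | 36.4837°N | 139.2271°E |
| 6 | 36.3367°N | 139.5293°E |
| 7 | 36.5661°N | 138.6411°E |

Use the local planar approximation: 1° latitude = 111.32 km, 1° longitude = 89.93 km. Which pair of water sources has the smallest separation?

Pairwise distances:
1–2: √((-0.3023·111.32)² + (0.5644·89.93)²) = √(1132.459527 + 2576.221480) = 60.8989 km
1–3: √((0.1042·111.32)² + (-0.2465·89.93)²) = √(134.549421 + 491.408918) = 25.0192 km
1–4: √((-0.2414·111.32)² + (-0.4062·89.93)²) = √(722.139211 + 1334.409192) = 45.3492 km
1–5: √((0.4115·111.32)² + (0.1574·89.93)²) = √(2098.389355 + 200.363515) = 47.9453 km
1–6: √((0.2645·111.32)² + (0.4596·89.93)²) = √(866.957380 + 1708.320006) = 50.7472 km
1–7: √((0.4939·111.32)² + (-0.4286·89.93)²) = √(3022.904643 + 1485.639782) = 67.1457 km
2–3: √((0.4065·111.32)² + (-0.8109·89.93)²) = √(2047.705492 + 5317.944342) = 85.8234 km
2–4: √((0.0609·111.32)² + (-0.9706·89.93)²) = √(45.960102 + 7618.855921) = 87.5489 km
2–5: √((0.7138·111.32)² + (-0.4070·89.93)²) = √(6313.925927 + 1339.670534) = 87.4848 km
2–6: √((0.5668·111.32)² + (-0.1048·89.93)²) = √(3981.127426 + 88.824292) = 63.7962 km
2–7: √((0.7962·111.32)² + (-0.9930·89.93)²) = √(7855.805853 + 7974.577514) = 125.8189 km
3–4: √((-0.3456·111.32)² + (-0.1597·89.93)²) = √(1480.109557 + 206.261902) = 41.0655 km
3–5: √((0.3073·111.32)² + (0.4039·89.93)²) = √(1170.230777 + 1319.340497) = 49.8956 km
3–6: √((0.1603·111.32)² + (0.7061·89.93)²) = √(318.429606 + 4032.195771) = 65.9593 km
3–7: √((0.3897·111.32)² + (-0.1821·89.93)²) = √(1881.946213 + 268.181662) = 46.3695 km
4–5: √((0.6529·111.32)² + (0.5636·89.93)²) = √(5282.502759 + 2568.923406) = 88.6083 km
4–6: √((0.5059·111.32)² + (0.8658·89.93)²) = √(3171.580611 + 6062.396676) = 96.0936 km
4–7: √((0.7353·111.32)² + (-0.0224·89.93)²) = √(6700.011178 + 4.057936) = 81.8784 km
5–6: √((-0.1470·111.32)² + (0.3022·89.93)²) = √(267.781805 + 738.580959) = 31.7232 km
5–7: √((0.0824·111.32)² + (-0.5860·89.93)²) = √(84.139673 + 2777.182493) = 53.4913 km
6–7: √((0.2294·111.32)² + (-0.8882·89.93)²) = √(652.128563 + 6380.147579) = 83.8587 km
Closest pair: 1–3 at 25.0192 km.

1 and 3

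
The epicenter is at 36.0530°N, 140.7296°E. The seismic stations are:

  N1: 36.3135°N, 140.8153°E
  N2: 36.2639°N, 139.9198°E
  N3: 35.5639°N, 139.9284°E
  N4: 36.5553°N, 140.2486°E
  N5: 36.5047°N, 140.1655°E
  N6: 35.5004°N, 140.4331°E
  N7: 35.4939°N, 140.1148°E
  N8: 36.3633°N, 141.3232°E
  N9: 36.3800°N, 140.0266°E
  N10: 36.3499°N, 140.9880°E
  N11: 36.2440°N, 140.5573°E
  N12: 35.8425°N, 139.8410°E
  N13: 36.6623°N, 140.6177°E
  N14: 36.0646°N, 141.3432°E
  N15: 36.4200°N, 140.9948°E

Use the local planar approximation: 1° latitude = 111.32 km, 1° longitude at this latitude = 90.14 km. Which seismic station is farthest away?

Distances from 36.0530°N, 140.7296°E:
N1: √((0.2605·111.32)² + (0.0857·90.14)²) = √(840.933881 + 59.675594) = 30.0102 km
N2: √((0.2109·111.32)² + (-0.8098·90.14)²) = √(551.187747 + 5328.324333) = 76.6780 km
N3: √((-0.4891·111.32)² + (-0.8012·90.14)²) = √(2964.433558 + 5215.752666) = 90.4444 km
N4: √((0.5023·111.32)² + (-0.4810·90.14)²) = √(3126.603082 + 1879.858932) = 70.7564 km
N5: √((0.4517·111.32)² + (-0.5641·90.14)²) = √(2528.404627 + 2585.516460) = 71.5117 km
N6: √((-0.5526·111.32)² + (-0.2965·90.14)²) = √(3784.148374 + 714.306337) = 67.0705 km
N7: √((-0.5591·111.32)² + (-0.6148·90.14)²) = √(3873.694615 + 3071.162704) = 83.3358 km
N8: √((0.3103·111.32)² + (0.5936·90.14)²) = √(1193.190938 + 2863.010178) = 63.6883 km
N9: √((0.3270·111.32)² + (-0.7030·90.14)²) = √(1325.079395 + 4015.556653) = 73.0797 km
N10: √((0.2969·111.32)² + (0.2584·90.14)²) = √(1092.362520 + 542.525463) = 40.4337 km
N11: √((0.1910·111.32)² + (-0.1723·90.14)²) = √(452.077747 + 241.215751) = 26.3305 km
N12: √((-0.2105·111.32)² + (-0.8886·90.14)²) = √(549.098928 + 6415.754323) = 83.4557 km
N13: √((0.6093·111.32)² + (-0.1119·90.14)²) = √(4600.539370 + 101.740831) = 68.5732 km
N14: √((0.0116·111.32)² + (0.6136·90.14)²) = √(1.667487 + 3059.185480) = 55.3250 km
N15: √((0.3670·111.32)² + (0.2652·90.14)²) = √(1669.085268 + 571.455145) = 47.3343 km
Maximum: N3 at 90.4444 km.

N3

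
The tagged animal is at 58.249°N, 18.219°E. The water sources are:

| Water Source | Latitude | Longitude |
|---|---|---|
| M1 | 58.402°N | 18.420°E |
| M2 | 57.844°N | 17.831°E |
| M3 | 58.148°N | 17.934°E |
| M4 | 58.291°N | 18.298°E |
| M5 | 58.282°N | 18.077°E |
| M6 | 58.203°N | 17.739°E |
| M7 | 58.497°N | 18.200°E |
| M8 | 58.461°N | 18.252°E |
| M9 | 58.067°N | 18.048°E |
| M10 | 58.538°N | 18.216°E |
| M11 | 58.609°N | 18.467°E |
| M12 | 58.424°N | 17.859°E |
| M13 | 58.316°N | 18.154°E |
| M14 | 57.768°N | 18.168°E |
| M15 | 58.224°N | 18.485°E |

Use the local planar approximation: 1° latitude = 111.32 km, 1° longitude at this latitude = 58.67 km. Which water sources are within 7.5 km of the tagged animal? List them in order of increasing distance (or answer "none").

Distances from 58.249°N, 18.219°E:
M1: 20.716 km
M2: 50.506 km
M3: 20.150 km
M4: 6.583 km
M5: 9.105 km
M6: 28.623 km
M7: 27.630 km
M8: 23.679 km
M9: 22.608 km
M10: 32.172 km
M11: 42.635 km
M12: 28.734 km
M13: 8.377 km
M14: 53.628 km
M15: 15.852 km
Threshold 7.5 km: M4 (6.583 km) is within range.

M4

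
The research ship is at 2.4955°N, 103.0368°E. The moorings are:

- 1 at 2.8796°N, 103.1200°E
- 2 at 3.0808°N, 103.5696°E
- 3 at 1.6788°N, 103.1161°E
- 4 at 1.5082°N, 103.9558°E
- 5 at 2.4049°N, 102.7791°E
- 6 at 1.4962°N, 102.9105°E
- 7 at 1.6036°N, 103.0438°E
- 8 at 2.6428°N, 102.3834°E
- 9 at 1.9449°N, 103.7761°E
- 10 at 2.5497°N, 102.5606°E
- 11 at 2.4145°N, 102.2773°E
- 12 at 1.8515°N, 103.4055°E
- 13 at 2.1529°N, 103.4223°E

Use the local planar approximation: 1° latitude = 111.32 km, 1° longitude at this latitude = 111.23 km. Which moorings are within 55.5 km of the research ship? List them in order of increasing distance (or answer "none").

Distances from 2.4955°N, 103.0368°E:
1: 43.7480 km
2: 88.0761 km
3: 91.3419 km
4: 150.0946 km
5: 30.3865 km
6: 112.1256 km
7: 99.2894 km
8: 74.5045 km
9: 102.5620 km
10: 53.3103 km
11: 84.9590 km
12: 82.5913 km
13: 57.3860 km
Threshold 55.5 km: 5 (30.3865 km), 1 (43.7480 km), 10 (53.3103 km) are within range.

5, 1, 10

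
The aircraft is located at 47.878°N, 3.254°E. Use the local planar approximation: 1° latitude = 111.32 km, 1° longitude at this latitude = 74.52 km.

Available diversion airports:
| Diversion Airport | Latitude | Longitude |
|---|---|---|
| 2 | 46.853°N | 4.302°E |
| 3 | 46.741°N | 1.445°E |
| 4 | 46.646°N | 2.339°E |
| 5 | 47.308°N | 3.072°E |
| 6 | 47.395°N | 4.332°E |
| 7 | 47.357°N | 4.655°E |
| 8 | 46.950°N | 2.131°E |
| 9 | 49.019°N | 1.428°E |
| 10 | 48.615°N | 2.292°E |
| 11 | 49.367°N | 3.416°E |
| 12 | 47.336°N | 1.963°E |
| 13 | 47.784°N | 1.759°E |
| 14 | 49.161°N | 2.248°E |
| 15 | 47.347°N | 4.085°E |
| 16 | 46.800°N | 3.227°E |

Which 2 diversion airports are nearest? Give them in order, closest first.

Distances from 47.878°N, 3.254°E:
2: √((-1.025·111.32)² + (1.048·74.52)²) = √(13019.49461 + 6099.13516) = 138.270 km
3: √((-1.137·111.32)² + (-1.809·74.52)²) = √(16020.17754 + 18172.84097) = 184.914 km
4: √((-1.232·111.32)² + (-0.915·74.52)²) = √(18809.09115 + 4649.30332) = 153.161 km
5: √((-0.570·111.32)² + (-0.182·74.52)²) = √(4026.20707 + 183.94520) = 64.886 km
6: √((-0.483·111.32)² + (1.078·74.52)²) = √(2890.95051 + 6453.32020) = 96.666 km
7: √((-0.521·111.32)² + (1.401·74.52)²) = √(3363.73553 + 10899.88618) = 119.430 km
8: √((-0.928·111.32)² + (-1.123·74.52)²) = √(10671.91476 + 7003.33990) = 132.948 km
9: √((1.141·111.32)² + (-1.826·74.52)²) = √(16133.09474 + 18516.00285) = 186.143 km
10: √((0.737·111.32)² + (-0.962·74.52)²) = √(6731.02760 + 5139.20375) = 108.951 km
11: √((1.489·111.32)² + (0.162·74.52)²) = √(27474.87915 + 145.73898) = 166.195 km
12: √((-0.542·111.32)² + (-1.291·74.52)²) = √(3640.36532 + 9255.46360) = 113.560 km
13: √((-0.094·111.32)² + (-1.495·74.52)²) = √(109.49697 + 12411.60877) = 111.898 km
14: √((1.283·111.32)² + (-1.006·74.52)²) = √(20398.56929 + 5620.06908) = 161.303 km
15: √((-0.531·111.32)² + (0.831·74.52)²) = √(3494.10086 + 3834.84434) = 85.609 km
16: √((-1.078·111.32)² + (-0.027·74.52)²) = √(14400.71041 + 4.04830) = 120.020 km
Sorted: 5 (64.886 km) < 15 (85.609 km) < 6 (96.666 km) < 10 (108.951 km) < …

5, 15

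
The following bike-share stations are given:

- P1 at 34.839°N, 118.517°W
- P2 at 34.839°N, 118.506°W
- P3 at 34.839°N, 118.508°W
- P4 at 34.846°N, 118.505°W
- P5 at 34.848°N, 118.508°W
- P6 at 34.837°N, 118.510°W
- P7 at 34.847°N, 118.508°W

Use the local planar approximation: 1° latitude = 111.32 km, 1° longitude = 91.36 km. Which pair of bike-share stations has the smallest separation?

P5 and P7

Pairwise distances:
P1–P2: √((0.000·111.32)² + (0.011·91.36)²) = √(0.00000 + 1.00994) = 1.005 km
P1–P3: √((0.000·111.32)² + (0.009·91.36)²) = √(0.00000 + 0.67608) = 0.822 km
P1–P4: √((0.007·111.32)² + (0.012·91.36)²) = √(0.60721 + 1.20192) = 1.345 km
P1–P5: √((0.009·111.32)² + (0.009·91.36)²) = √(1.00376 + 0.67608) = 1.296 km
P1–P6: √((-0.002·111.32)² + (0.007·91.36)²) = √(0.04957 + 0.40899) = 0.677 km
P1–P7: √((0.008·111.32)² + (0.009·91.36)²) = √(0.79310 + 0.67608) = 1.212 km
P2–P3: √((0.000·111.32)² + (-0.002·91.36)²) = √(0.00000 + 0.03339) = 0.183 km
P2–P4: √((0.007·111.32)² + (0.001·91.36)²) = √(0.60721 + 0.00835) = 0.785 km
P2–P5: √((0.009·111.32)² + (-0.002·91.36)²) = √(1.00376 + 0.03339) = 1.018 km
P2–P6: √((-0.002·111.32)² + (-0.004·91.36)²) = √(0.04957 + 0.13355) = 0.428 km
P2–P7: √((0.008·111.32)² + (-0.002·91.36)²) = √(0.79310 + 0.03339) = 0.909 km
P3–P4: √((0.007·111.32)² + (0.003·91.36)²) = √(0.60721 + 0.07512) = 0.826 km
P3–P5: √((0.009·111.32)² + (0.000·91.36)²) = √(1.00376 + 0.00000) = 1.002 km
P3–P6: √((-0.002·111.32)² + (-0.002·91.36)²) = √(0.04957 + 0.03339) = 0.288 km
P3–P7: √((0.008·111.32)² + (0.000·91.36)²) = √(0.79310 + 0.00000) = 0.891 km
P4–P5: √((0.002·111.32)² + (-0.003·91.36)²) = √(0.04957 + 0.07512) = 0.353 km
P4–P6: √((-0.009·111.32)² + (-0.005·91.36)²) = √(1.00376 + 0.20867) = 1.101 km
P4–P7: √((0.001·111.32)² + (-0.003·91.36)²) = √(0.01239 + 0.07512) = 0.296 km
P5–P6: √((-0.011·111.32)² + (-0.002·91.36)²) = √(1.49945 + 0.03339) = 1.238 km
P5–P7: √((-0.001·111.32)² + (0.000·91.36)²) = √(0.01239 + 0.00000) = 0.111 km
P6–P7: √((0.010·111.32)² + (0.002·91.36)²) = √(1.23921 + 0.03339) = 1.128 km
Closest pair: P5–P7 at 0.111 km.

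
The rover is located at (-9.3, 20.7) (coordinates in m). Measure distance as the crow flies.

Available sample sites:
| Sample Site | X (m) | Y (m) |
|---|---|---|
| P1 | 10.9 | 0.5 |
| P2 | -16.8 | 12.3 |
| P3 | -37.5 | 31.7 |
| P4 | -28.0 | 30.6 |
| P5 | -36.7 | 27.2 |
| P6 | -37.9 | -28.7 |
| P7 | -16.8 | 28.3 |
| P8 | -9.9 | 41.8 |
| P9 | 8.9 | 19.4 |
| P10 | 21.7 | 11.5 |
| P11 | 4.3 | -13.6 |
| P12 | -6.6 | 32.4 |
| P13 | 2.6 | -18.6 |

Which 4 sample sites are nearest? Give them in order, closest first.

Distances from (-9.3, 20.7):
P1: √((20.2)² + (-20.2)²) = √(408.040 + 408.040) = 28.6 m
P2: √((-7.5)² + (-8.4)²) = √(56.250 + 70.560) = 11.3 m
P3: √((-28.2)² + (11.0)²) = √(795.240 + 121.000) = 30.3 m
P4: √((-18.7)² + (9.9)²) = √(349.690 + 98.010) = 21.2 m
P5: √((-27.4)² + (6.5)²) = √(750.760 + 42.250) = 28.2 m
P6: √((-28.6)² + (-49.4)²) = √(817.960 + 2440.360) = 57.1 m
P7: √((-7.5)² + (7.6)²) = √(56.250 + 57.760) = 10.7 m
P8: √((-0.6)² + (21.1)²) = √(0.360 + 445.210) = 21.1 m
P9: √((18.2)² + (-1.3)²) = √(331.240 + 1.690) = 18.2 m
P10: √((31.0)² + (-9.2)²) = √(961.000 + 84.640) = 32.3 m
P11: √((13.6)² + (-34.3)²) = √(184.960 + 1176.490) = 36.9 m
P12: √((2.7)² + (11.7)²) = √(7.290 + 136.890) = 12.0 m
P13: √((11.9)² + (-39.3)²) = √(141.610 + 1544.490) = 41.1 m
Sorted: P7 (10.7 m) < P2 (11.3 m) < P12 (12.0 m) < P9 (18.2 m) < P8 (21.1 m) < P4 (21.2 m) < …

P7, P2, P12, P9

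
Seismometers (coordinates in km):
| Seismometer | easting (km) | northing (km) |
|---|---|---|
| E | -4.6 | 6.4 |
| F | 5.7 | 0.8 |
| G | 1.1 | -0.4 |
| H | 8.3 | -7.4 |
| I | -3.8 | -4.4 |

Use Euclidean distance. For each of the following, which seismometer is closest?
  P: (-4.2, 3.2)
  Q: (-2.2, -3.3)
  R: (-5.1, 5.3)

P at (-4.2, 3.2):
  E: √((-0.4)² + (3.2)²) = √(0.160 + 10.240) = 3.2 km
  F: √((9.9)² + (-2.4)²) = √(98.010 + 5.760) = 10.2 km
  G: √((5.3)² + (-3.6)²) = √(28.090 + 12.960) = 6.4 km
  H: √((12.5)² + (-10.6)²) = √(156.250 + 112.360) = 16.4 km
  I: √((0.4)² + (-7.6)²) = √(0.160 + 57.760) = 7.6 km
  → nearest: E (3.2 km)
Q at (-2.2, -3.3):
  E: √((-2.4)² + (9.7)²) = √(5.760 + 94.090) = 10.0 km
  F: √((7.9)² + (4.1)²) = √(62.410 + 16.810) = 8.9 km
  G: √((3.3)² + (2.9)²) = √(10.890 + 8.410) = 4.4 km
  H: √((10.5)² + (-4.1)²) = √(110.250 + 16.810) = 11.3 km
  I: √((-1.6)² + (-1.1)²) = √(2.560 + 1.210) = 1.9 km
  → nearest: I (1.9 km)
R at (-5.1, 5.3):
  E: √((0.5)² + (1.1)²) = √(0.250 + 1.210) = 1.2 km
  F: √((10.8)² + (-4.5)²) = √(116.640 + 20.250) = 11.7 km
  G: √((6.2)² + (-5.7)²) = √(38.440 + 32.490) = 8.4 km
  H: √((13.4)² + (-12.7)²) = √(179.560 + 161.290) = 18.5 km
  I: √((1.3)² + (-9.7)²) = √(1.690 + 94.090) = 9.8 km
  → nearest: E (1.2 km)

P→E; Q→I; R→E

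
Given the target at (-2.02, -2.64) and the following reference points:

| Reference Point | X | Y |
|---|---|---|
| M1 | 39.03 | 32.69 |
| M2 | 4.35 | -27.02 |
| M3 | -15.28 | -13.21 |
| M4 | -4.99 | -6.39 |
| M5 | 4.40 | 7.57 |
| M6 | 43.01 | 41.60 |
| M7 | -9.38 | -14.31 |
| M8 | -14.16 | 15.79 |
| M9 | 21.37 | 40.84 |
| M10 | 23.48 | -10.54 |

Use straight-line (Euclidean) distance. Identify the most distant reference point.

Distances from (-2.02, -2.64):
M1: 54.16
M2: 25.20
M3: 16.96
M4: 4.78
M5: 12.06
M6: 63.13
M7: 13.80
M8: 22.07
M9: 49.37
M10: 26.70
Maximum: M6 at 63.13.

M6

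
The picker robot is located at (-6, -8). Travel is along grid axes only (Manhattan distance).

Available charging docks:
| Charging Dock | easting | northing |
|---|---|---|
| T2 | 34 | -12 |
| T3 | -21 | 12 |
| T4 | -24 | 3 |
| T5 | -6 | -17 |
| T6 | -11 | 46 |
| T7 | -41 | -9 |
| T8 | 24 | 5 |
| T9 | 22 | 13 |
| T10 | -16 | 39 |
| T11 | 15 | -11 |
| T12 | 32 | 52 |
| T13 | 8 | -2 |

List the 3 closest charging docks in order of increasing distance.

T5, T13, T11

Distances from (-6, -8):
T2: |40| + |-4| = 40 + 4 = 44
T3: |-15| + |20| = 15 + 20 = 35
T4: |-18| + |11| = 18 + 11 = 29
T5: |0| + |-9| = 0 + 9 = 9
T6: |-5| + |54| = 5 + 54 = 59
T7: |-35| + |-1| = 35 + 1 = 36
T8: |30| + |13| = 30 + 13 = 43
T9: |28| + |21| = 28 + 21 = 49
T10: |-10| + |47| = 10 + 47 = 57
T11: |21| + |-3| = 21 + 3 = 24
T12: |38| + |60| = 38 + 60 = 98
T13: |14| + |6| = 14 + 6 = 20
Sorted: T5 (9) < T13 (20) < T11 (24) < T4 (29) < T3 (35) < …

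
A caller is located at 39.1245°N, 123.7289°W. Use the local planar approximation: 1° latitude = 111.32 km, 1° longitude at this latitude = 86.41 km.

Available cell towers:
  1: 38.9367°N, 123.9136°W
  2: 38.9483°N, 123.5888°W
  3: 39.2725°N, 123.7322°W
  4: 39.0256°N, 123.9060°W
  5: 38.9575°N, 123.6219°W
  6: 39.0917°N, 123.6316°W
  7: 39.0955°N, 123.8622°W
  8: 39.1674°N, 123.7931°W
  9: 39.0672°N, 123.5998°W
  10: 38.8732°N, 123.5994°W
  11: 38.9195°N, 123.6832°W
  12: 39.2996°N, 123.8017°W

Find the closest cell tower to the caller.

8

Distances from 39.1245°N, 123.7289°W:
1: 26.3016 km
2: 23.0497 km
3: 16.4778 km
4: 18.8520 km
5: 20.7627 km
6: 9.1663 km
7: 11.9623 km
8: 7.3199 km
9: 12.8504 km
10: 30.1298 km
11: 23.1597 km
12: 20.4821 km
Minimum: 8 at 7.3199 km.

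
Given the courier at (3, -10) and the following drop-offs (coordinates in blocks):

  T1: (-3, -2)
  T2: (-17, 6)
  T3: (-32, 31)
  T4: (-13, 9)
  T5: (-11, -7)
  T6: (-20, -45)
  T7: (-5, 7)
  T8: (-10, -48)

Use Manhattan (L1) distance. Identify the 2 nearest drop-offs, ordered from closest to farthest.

Distances from (3, -10):
T1: |-6| + |8| = 6 + 8 = 14 blocks
T2: |-20| + |16| = 20 + 16 = 36 blocks
T3: |-35| + |41| = 35 + 41 = 76 blocks
T4: |-16| + |19| = 16 + 19 = 35 blocks
T5: |-14| + |3| = 14 + 3 = 17 blocks
T6: |-23| + |-35| = 23 + 35 = 58 blocks
T7: |-8| + |17| = 8 + 17 = 25 blocks
T8: |-13| + |-38| = 13 + 38 = 51 blocks
Sorted: T1 (14 blocks) < T5 (17 blocks) < T7 (25 blocks) < T4 (35 blocks) < …

T1, T5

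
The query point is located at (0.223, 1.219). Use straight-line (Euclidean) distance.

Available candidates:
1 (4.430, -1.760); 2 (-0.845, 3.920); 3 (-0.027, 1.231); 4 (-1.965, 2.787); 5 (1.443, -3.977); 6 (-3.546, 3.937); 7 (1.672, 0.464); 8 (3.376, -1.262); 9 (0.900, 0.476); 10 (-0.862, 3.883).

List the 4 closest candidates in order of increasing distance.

3, 9, 7, 4

Distances from (0.223, 1.219):
1: 5.155
2: 2.904
3: 0.250
4: 2.692
5: 5.337
6: 4.647
7: 1.634
8: 4.012
9: 1.005
10: 2.876
Sorted: 3 (0.250) < 9 (1.005) < 7 (1.634) < 4 (2.692) < 10 (2.876) < 2 (2.904) < …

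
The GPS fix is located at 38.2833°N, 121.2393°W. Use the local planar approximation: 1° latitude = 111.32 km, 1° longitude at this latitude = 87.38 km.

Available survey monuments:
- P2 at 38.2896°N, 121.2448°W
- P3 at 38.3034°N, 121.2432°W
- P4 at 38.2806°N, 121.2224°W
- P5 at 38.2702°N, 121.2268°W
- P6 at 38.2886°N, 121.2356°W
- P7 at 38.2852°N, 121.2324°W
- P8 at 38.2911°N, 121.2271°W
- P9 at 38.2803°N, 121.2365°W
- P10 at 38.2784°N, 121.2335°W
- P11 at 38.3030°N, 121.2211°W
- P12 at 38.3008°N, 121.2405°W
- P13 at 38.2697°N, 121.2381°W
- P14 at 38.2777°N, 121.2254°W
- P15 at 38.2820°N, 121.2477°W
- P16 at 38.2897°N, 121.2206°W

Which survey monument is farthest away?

Distances from 38.2833°N, 121.2393°W:
P2: 0.8502 km
P3: 2.2633 km
P4: 1.5070 km
P5: 1.8220 km
P6: 0.6728 km
P7: 0.6389 km
P8: 1.3749 km
P9: 0.4140 km
P10: 0.7446 km
P11: 2.7089 km
P12: 1.9509 km
P13: 1.5176 km
P14: 1.3652 km
P15: 0.7481 km
P16: 1.7826 km
Maximum: P11 at 2.7089 km.

P11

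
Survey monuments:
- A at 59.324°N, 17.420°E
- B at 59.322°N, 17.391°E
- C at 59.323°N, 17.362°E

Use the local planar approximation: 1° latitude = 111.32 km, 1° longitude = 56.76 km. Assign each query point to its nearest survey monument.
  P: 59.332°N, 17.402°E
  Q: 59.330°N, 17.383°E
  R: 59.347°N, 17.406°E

P at 59.332°N, 17.402°E:
  A: √((-0.008·111.32)² + (0.018·56.76)²) = √(0.79310 + 1.04383) = 1.355 km
  B: √((-0.010·111.32)² + (-0.011·56.76)²) = √(1.23921 + 0.38983) = 1.276 km
  C: √((-0.009·111.32)² + (-0.040·56.76)²) = √(1.00376 + 5.15472) = 2.482 km
  → nearest: B (1.276 km)
Q at 59.330°N, 17.383°E:
  A: √((-0.006·111.32)² + (0.037·56.76)²) = √(0.44612 + 4.41050) = 2.204 km
  B: √((-0.008·111.32)² + (0.008·56.76)²) = √(0.79310 + 0.20619) = 1.000 km
  C: √((-0.007·111.32)² + (-0.021·56.76)²) = √(0.60721 + 1.42077) = 1.424 km
  → nearest: B (1.000 km)
R at 59.347°N, 17.406°E:
  A: √((-0.023·111.32)² + (0.014·56.76)²) = √(6.55544 + 0.63145) = 2.681 km
  B: √((-0.025·111.32)² + (-0.015·56.76)²) = √(7.74509 + 0.72488) = 2.910 km
  C: √((-0.024·111.32)² + (-0.044·56.76)²) = √(7.13787 + 6.23721) = 3.657 km
  → nearest: A (2.681 km)

P→B; Q→B; R→A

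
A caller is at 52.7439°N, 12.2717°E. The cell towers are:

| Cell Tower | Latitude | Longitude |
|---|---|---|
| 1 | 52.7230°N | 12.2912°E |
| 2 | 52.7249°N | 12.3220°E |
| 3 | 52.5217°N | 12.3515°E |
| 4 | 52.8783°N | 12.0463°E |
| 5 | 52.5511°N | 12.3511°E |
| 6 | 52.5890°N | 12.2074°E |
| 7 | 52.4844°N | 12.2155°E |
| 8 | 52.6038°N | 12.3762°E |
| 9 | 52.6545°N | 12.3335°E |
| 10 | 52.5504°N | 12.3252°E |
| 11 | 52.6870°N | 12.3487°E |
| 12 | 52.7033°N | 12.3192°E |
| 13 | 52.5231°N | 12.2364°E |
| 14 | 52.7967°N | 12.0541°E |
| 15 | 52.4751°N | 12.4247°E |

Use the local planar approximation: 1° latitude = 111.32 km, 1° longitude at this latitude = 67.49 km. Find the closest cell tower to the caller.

1

Distances from 52.7439°N, 12.2717°E:
1: √((-0.0209·111.32)² + (0.0195·67.49)²) = √(5.413012 + 1.732001) = 2.6730 km
2: √((-0.0190·111.32)² + (0.0503·67.49)²) = √(4.473563 + 11.524307) = 3.9997 km
3: √((-0.2222·111.32)² + (0.0798·67.49)²) = √(611.835264 + 29.005786) = 25.3148 km
4: √((0.1344·111.32)² + (-0.2254·67.49)²) = √(223.843729 + 231.412428) = 21.3367 km
5: √((-0.1928·111.32)² + (0.0794·67.49)²) = √(460.638735 + 28.715730) = 22.1214 km
6: √((-0.1549·111.32)² + (-0.0643·67.49)²) = √(297.337189 + 18.832189) = 17.7812 km
7: √((-0.2595·111.32)² + (-0.0562·67.49)²) = √(834.489967 + 14.386379) = 29.1355 km
8: √((-0.1401·111.32)² + (0.1045·67.49)²) = √(243.233095 + 49.740648) = 17.1165 km
9: √((-0.0894·111.32)² + (0.0618·67.49)²) = √(99.042463 + 17.396257) = 10.7907 km
10: √((-0.1935·111.32)² + (0.0535·67.49)²) = √(463.989694 + 13.037263) = 21.8409 km
11: √((-0.0569·111.32)² + (0.0770·67.49)²) = √(40.120924 + 27.006003) = 8.1931 km
12: √((-0.0406·111.32)² + (0.0475·67.49)²) = √(20.426712 + 10.276993) = 5.5411 km
13: √((-0.2208·111.32)² + (-0.0353·67.49)²) = √(604.149657 + 5.675815) = 24.6946 km
14: √((0.0528·111.32)² + (-0.2176·67.49)²) = √(34.547310 + 215.673427) = 15.8184 km
15: √((-0.2688·111.32)² + (0.1530·67.49)²) = √(895.374917 + 106.625656) = 31.6544 km
Minimum: 1 at 2.6730 km.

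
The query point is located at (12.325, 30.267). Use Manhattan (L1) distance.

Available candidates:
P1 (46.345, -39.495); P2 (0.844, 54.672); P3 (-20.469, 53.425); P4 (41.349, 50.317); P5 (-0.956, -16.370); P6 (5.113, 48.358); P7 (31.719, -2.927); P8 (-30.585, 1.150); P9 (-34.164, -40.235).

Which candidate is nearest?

P6

Distances from (12.325, 30.267):
P1: |34.020| + |-69.762| = 34.020 + 69.762 = 103.782
P2: |-11.481| + |24.405| = 11.481 + 24.405 = 35.886
P3: |-32.794| + |23.158| = 32.794 + 23.158 = 55.952
P4: |29.024| + |20.050| = 29.024 + 20.050 = 49.074
P5: |-13.281| + |-46.637| = 13.281 + 46.637 = 59.918
P6: |-7.212| + |18.091| = 7.212 + 18.091 = 25.303
P7: |19.394| + |-33.194| = 19.394 + 33.194 = 52.588
P8: |-42.910| + |-29.117| = 42.910 + 29.117 = 72.027
P9: |-46.489| + |-70.502| = 46.489 + 70.502 = 116.991
Minimum: P6 at 25.303.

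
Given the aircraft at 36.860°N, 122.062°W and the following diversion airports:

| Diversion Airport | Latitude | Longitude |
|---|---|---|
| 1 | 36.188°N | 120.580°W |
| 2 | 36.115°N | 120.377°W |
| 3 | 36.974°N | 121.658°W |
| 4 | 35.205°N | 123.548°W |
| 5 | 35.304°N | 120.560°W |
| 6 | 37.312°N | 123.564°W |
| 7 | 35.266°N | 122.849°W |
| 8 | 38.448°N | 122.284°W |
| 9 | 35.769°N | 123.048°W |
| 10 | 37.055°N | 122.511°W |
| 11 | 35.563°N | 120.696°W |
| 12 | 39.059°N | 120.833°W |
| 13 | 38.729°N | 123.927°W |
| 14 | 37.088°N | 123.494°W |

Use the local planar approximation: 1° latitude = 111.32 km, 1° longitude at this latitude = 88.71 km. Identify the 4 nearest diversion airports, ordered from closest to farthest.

3, 10, 14, 6

Distances from 36.860°N, 122.062°W:
1: 151.261 km
2: 170.942 km
3: 38.019 km
4: 226.539 km
5: 218.533 km
6: 142.426 km
7: 190.684 km
8: 177.870 km
9: 149.669 km
10: 45.362 km
11: 188.495 km
12: 267.974 km
13: 265.819 km
14: 129.543 km
Sorted: 3 (38.019 km) < 10 (45.362 km) < 14 (129.543 km) < 6 (142.426 km) < 9 (149.669 km) < 1 (151.261 km) < …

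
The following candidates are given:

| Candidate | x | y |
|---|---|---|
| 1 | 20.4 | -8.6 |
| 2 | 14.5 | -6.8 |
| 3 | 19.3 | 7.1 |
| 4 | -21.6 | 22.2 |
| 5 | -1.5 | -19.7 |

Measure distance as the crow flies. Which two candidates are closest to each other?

1 and 2

Pairwise distances:
1–2: √((-5.9)² + (1.8)²) = √(34.810 + 3.240) = 6.2
2–3: √((4.8)² + (13.9)²) = √(23.040 + 193.210) = 14.7
1–3: √((-1.1)² + (15.7)²) = √(1.210 + 246.490) = 15.7
2–5: √((-16.0)² + (-12.9)²) = √(256.000 + 166.410) = 20.6
1–5: √((-21.9)² + (-11.1)²) = √(479.610 + 123.210) = 24.6
3–5: √((-20.8)² + (-26.8)²) = √(432.640 + 718.240) = 33.9
3–4: √((-40.9)² + (15.1)²) = √(1672.810 + 228.010) = 43.6
2–4: √((-36.1)² + (29.0)²) = √(1303.210 + 841.000) = 46.3
4–5: √((20.1)² + (-41.9)²) = √(404.010 + 1755.610) = 46.5
1–4: √((-42.0)² + (30.8)²) = √(1764.000 + 948.640) = 52.1
Closest pair: 1–2 at 6.2.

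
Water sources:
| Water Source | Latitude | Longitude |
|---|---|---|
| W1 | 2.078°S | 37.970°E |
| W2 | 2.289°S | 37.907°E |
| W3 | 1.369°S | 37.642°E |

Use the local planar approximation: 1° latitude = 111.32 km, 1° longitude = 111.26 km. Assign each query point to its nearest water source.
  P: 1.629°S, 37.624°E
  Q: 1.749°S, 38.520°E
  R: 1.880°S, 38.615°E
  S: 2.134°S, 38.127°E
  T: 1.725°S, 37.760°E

P at 1.629°S, 37.624°E:
  W1: 63.089 km
  W2: 79.934 km
  W3: 29.012 km
  → nearest: W3 (29.012 km)
Q at 1.749°S, 38.520°E:
  W1: 71.316 km
  W2: 90.913 km
  W3: 106.452 km
  → nearest: W1 (71.316 km)
R at 1.880°S, 38.615°E:
  W1: 75.071 km
  W2: 90.984 km
  W3: 122.291 km
  → nearest: W1 (75.071 km)
S at 2.134°S, 38.127°E:
  W1: 18.547 km
  W2: 29.948 km
  W3: 100.817 km
  → nearest: W1 (18.547 km)
T at 1.725°S, 37.760°E:
  W1: 45.717 km
  W2: 64.880 km
  W3: 41.748 km
  → nearest: W3 (41.748 km)

P→W3; Q→W1; R→W1; S→W1; T→W3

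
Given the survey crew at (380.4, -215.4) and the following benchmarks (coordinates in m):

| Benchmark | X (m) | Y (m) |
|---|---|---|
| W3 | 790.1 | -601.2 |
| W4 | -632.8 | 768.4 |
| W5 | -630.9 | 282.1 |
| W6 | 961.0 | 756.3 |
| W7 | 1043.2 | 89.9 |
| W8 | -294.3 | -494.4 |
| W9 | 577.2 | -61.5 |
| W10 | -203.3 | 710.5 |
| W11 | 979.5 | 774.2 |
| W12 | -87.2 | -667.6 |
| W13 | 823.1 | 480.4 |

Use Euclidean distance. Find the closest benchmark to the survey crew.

Distances from (380.4, -215.4):
W3: 562.8 m
W4: 1412.2 m
W5: 1127.0 m
W6: 1131.9 m
W7: 729.7 m
W8: 730.1 m
W9: 249.8 m
W10: 1094.5 m
W11: 1156.8 m
W12: 650.5 m
W13: 824.7 m
Minimum: W9 at 249.8 m.

W9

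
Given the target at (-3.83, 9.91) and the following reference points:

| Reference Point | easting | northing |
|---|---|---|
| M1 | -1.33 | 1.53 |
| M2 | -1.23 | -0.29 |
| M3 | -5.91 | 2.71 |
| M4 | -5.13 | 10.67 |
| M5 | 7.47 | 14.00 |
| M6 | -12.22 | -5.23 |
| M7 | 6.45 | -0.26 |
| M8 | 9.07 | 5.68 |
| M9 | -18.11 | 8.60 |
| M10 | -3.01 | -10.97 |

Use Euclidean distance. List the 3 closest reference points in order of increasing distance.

M4, M3, M1

Distances from (-3.83, 9.91):
M1: 8.74
M2: 10.53
M3: 7.49
M4: 1.51
M5: 12.02
M6: 17.31
M7: 14.46
M8: 13.58
M9: 14.34
M10: 20.90
Sorted: M4 (1.51) < M3 (7.49) < M1 (8.74) < M2 (10.53) < M5 (12.02) < …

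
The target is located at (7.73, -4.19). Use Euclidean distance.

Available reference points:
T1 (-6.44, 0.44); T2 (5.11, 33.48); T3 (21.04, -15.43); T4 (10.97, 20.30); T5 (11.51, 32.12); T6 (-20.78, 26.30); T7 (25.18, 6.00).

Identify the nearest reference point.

T1

Distances from (7.73, -4.19):
T1: 14.91
T2: 37.76
T3: 17.42
T4: 24.70
T5: 36.51
T6: 41.74
T7: 20.21
Minimum: T1 at 14.91.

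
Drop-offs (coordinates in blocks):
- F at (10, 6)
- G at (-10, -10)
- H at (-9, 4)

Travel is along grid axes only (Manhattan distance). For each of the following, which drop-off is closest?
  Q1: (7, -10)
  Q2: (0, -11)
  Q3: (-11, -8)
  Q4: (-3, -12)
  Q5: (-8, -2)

Q1→G; Q2→G; Q3→G; Q4→G; Q5→H

Q1 at (7, -10):
  F: 19 blocks
  G: 17 blocks
  H: 30 blocks
  → nearest: G (17 blocks)
Q2 at (0, -11):
  F: 27 blocks
  G: 11 blocks
  H: 24 blocks
  → nearest: G (11 blocks)
Q3 at (-11, -8):
  F: 35 blocks
  G: 3 blocks
  H: 14 blocks
  → nearest: G (3 blocks)
Q4 at (-3, -12):
  F: 31 blocks
  G: 9 blocks
  H: 22 blocks
  → nearest: G (9 blocks)
Q5 at (-8, -2):
  F: 26 blocks
  G: 10 blocks
  H: 7 blocks
  → nearest: H (7 blocks)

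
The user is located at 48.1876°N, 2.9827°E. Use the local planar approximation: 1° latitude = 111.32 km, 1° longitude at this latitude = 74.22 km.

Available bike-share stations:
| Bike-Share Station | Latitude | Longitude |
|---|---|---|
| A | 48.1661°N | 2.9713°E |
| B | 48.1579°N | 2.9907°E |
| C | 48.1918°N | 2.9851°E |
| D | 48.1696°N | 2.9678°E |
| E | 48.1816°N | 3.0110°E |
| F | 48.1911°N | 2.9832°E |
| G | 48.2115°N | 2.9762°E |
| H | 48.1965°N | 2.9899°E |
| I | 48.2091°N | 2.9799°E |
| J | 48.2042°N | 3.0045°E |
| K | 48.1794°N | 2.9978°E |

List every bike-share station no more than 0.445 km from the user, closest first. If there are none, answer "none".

F

Distances from 48.1876°N, 2.9827°E:
A: √((-0.0215·111.32)² + (-0.0114·74.22)²) = √(5.728268 + 0.715899) = 2.5385 km
B: √((-0.0297·111.32)² + (0.0080·74.22)²) = √(10.930985 + 0.352551) = 3.3591 km
C: √((0.0042·111.32)² + (0.0024·74.22)²) = √(0.218597 + 0.031730) = 0.5003 km
D: √((-0.0180·111.32)² + (-0.0149·74.22)²) = √(4.015054 + 1.222966) = 2.2887 km
E: √((-0.0060·111.32)² + (0.0283·74.22)²) = √(0.446117 + 4.411789) = 2.2041 km
F: √((0.0035·111.32)² + (0.0005·74.22)²) = √(0.151804 + 0.001377) = 0.3914 km
G: √((0.0239·111.32)² + (-0.0065·74.22)²) = √(7.078516 + 0.232739) = 2.7039 km
H: √((0.0089·111.32)² + (0.0072·74.22)²) = √(0.981582 + 0.285566) = 1.1257 km
I: √((0.0215·111.32)² + (-0.0028·74.22)²) = √(5.728268 + 0.043187) = 2.4024 km
J: √((0.0166·111.32)² + (0.0218·74.22)²) = √(3.414779 + 2.617911) = 2.4562 km
K: √((-0.0082·111.32)² + (0.0151·74.22)²) = √(0.833248 + 1.256018) = 1.4454 km
Threshold 0.445 km: F (0.3914 km) is within range.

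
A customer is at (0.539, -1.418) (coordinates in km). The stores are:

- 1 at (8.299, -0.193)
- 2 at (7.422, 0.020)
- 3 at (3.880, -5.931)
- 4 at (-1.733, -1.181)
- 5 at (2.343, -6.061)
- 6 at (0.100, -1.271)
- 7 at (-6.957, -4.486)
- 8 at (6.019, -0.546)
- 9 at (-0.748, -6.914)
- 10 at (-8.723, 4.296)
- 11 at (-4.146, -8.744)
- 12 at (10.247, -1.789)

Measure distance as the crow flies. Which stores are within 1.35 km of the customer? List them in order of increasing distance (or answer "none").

6

Distances from (0.539, -1.418):
1: 7.856 km
2: 7.032 km
3: 5.615 km
4: 2.284 km
5: 4.981 km
6: 0.463 km
7: 8.100 km
8: 5.549 km
9: 5.645 km
10: 10.883 km
11: 8.696 km
12: 9.715 km
Threshold 1.35 km: 6 (0.463 km) is within range.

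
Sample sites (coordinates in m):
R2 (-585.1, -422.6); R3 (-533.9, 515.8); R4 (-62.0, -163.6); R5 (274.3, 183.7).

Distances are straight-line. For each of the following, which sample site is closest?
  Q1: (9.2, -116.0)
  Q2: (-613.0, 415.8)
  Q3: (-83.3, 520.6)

Q1→R4; Q2→R3; Q3→R3

Q1 at (9.2, -116.0):
  R2: 668.7 m
  R3: 833.1 m
  R4: 85.6 m
  R5: 400.1 m
  → nearest: R4 (85.6 m)
Q2 at (-613.0, 415.8):
  R2: 838.9 m
  R3: 127.5 m
  R4: 799.6 m
  R5: 917.2 m
  → nearest: R3 (127.5 m)
Q3 at (-83.3, 520.6):
  R2: 1068.4 m
  R3: 450.6 m
  R4: 684.5 m
  R5: 491.3 m
  → nearest: R3 (450.6 m)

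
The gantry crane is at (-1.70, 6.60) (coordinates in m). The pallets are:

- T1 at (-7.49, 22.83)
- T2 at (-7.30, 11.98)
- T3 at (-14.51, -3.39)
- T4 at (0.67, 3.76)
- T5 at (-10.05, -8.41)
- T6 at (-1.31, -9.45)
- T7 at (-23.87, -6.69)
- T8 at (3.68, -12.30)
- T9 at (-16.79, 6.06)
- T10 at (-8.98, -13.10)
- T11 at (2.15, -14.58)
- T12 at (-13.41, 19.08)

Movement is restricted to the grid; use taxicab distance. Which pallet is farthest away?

T7

Distances from (-1.70, 6.60):
T1: |-5.79| + |16.23| = 5.79 + 16.23 = 22.02 m
T2: |-5.60| + |5.38| = 5.60 + 5.38 = 10.98 m
T3: |-12.81| + |-9.99| = 12.81 + 9.99 = 22.80 m
T4: |2.37| + |-2.84| = 2.37 + 2.84 = 5.21 m
T5: |-8.35| + |-15.01| = 8.35 + 15.01 = 23.36 m
T6: |0.39| + |-16.05| = 0.39 + 16.05 = 16.44 m
T7: |-22.17| + |-13.29| = 22.17 + 13.29 = 35.46 m
T8: |5.38| + |-18.90| = 5.38 + 18.90 = 24.28 m
T9: |-15.09| + |-0.54| = 15.09 + 0.54 = 15.63 m
T10: |-7.28| + |-19.70| = 7.28 + 19.70 = 26.98 m
T11: |3.85| + |-21.18| = 3.85 + 21.18 = 25.03 m
T12: |-11.71| + |12.48| = 11.71 + 12.48 = 24.19 m
Maximum: T7 at 35.46 m.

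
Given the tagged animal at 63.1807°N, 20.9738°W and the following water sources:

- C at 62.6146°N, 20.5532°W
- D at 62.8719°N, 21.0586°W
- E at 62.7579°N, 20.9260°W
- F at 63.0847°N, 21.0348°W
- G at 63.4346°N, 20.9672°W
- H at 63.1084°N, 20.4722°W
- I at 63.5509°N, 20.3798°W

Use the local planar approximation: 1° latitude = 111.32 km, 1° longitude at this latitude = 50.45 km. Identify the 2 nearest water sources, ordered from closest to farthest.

Distances from 63.1807°N, 20.9738°W:
C: 66.4948 km
D: 34.6408 km
E: 47.1278 km
F: 11.1210 km
G: 28.2661 km
H: 26.5548 km
I: 50.9545 km
Sorted: F (11.1210 km) < H (26.5548 km) < G (28.2661 km) < D (34.6408 km) < …

F, H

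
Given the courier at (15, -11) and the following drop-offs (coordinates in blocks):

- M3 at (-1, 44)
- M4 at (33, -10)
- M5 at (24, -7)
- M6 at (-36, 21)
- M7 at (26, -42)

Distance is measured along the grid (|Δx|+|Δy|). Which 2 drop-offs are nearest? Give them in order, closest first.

Distances from (15, -11):
M3: |-16| + |55| = 16 + 55 = 71 blocks
M4: |18| + |1| = 18 + 1 = 19 blocks
M5: |9| + |4| = 9 + 4 = 13 blocks
M6: |-51| + |32| = 51 + 32 = 83 blocks
M7: |11| + |-31| = 11 + 31 = 42 blocks
Sorted: M5 (13 blocks) < M4 (19 blocks) < M7 (42 blocks) < M3 (71 blocks) < …

M5, M4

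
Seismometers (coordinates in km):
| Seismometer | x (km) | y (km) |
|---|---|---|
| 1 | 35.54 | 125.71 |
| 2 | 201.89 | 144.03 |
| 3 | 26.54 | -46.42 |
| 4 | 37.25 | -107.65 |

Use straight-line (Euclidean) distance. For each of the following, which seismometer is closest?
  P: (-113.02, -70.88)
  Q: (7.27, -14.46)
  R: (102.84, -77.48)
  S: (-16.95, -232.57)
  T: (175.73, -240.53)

P at (-113.02, -70.88):
  1: √((148.56)² + (196.59)²) = √(22070.0736 + 38647.6281) = 246.41 km
  2: √((314.91)² + (214.91)²) = √(99168.3081 + 46186.3081) = 381.25 km
  3: √((139.56)² + (24.46)²) = √(19476.9936 + 598.2916) = 141.69 km
  4: √((150.27)² + (-36.77)²) = √(22581.0729 + 1352.0329) = 154.70 km
  → nearest: 3 (141.69 km)
Q at (7.27, -14.46):
  1: √((28.27)² + (140.17)²) = √(799.1929 + 19647.6289) = 142.99 km
  2: √((194.62)² + (158.49)²) = √(37876.9444 + 25119.0801) = 250.99 km
  3: √((19.27)² + (-31.96)²) = √(371.3329 + 1021.4416) = 37.32 km
  4: √((29.98)² + (-93.19)²) = √(898.8004 + 8684.3761) = 97.89 km
  → nearest: 3 (37.32 km)
R at (102.84, -77.48):
  1: √((-67.30)² + (203.19)²) = √(4529.2900 + 41286.1761) = 214.05 km
  2: √((99.05)² + (221.51)²) = √(9810.9025 + 49066.6801) = 242.65 km
  3: √((-76.30)² + (31.06)²) = √(5821.6900 + 964.7236) = 82.38 km
  4: √((-65.59)² + (-30.17)²) = √(4302.0481 + 910.2289) = 72.20 km
  → nearest: 4 (72.20 km)
S at (-16.95, -232.57):
  1: √((52.49)² + (358.28)²) = √(2755.2001 + 128364.5584) = 362.10 km
  2: √((218.84)² + (376.60)²) = √(47890.9456 + 141827.5600) = 435.57 km
  3: √((43.49)² + (186.15)²) = √(1891.3801 + 34651.8225) = 191.16 km
  4: √((54.20)² + (124.92)²) = √(2937.6400 + 15605.0064) = 136.17 km
  → nearest: 4 (136.17 km)
T at (175.73, -240.53):
  1: √((-140.19)² + (366.24)²) = √(19653.2361 + 134131.7376) = 392.15 km
  2: √((26.16)² + (384.56)²) = √(684.3456 + 147886.3936) = 385.45 km
  3: √((-149.19)² + (194.11)²) = √(22257.6561 + 37678.6921) = 244.82 km
  4: √((-138.48)² + (132.88)²) = √(19176.7104 + 17657.0944) = 191.92 km
  → nearest: 4 (191.92 km)

P→3; Q→3; R→4; S→4; T→4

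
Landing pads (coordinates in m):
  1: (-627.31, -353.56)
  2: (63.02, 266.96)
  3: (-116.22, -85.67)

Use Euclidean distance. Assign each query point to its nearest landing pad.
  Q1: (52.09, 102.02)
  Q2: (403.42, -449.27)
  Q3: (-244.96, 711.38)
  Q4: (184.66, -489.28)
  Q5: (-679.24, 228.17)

Q1 at (52.09, 102.02):
  1: √((-679.40)² + (-455.58)²) = √(461584.3600 + 207553.1364) = 818.01 m
  2: √((10.93)² + (164.94)²) = √(119.4649 + 27205.2036) = 165.30 m
  3: √((-168.31)² + (-187.69)²) = √(28328.2561 + 35227.5361) = 252.10 m
  → nearest: 2 (165.30 m)
Q2 at (403.42, -449.27):
  1: √((-1030.73)² + (95.71)²) = √(1062404.3329 + 9160.4041) = 1035.16 m
  2: √((-340.40)² + (716.23)²) = √(115872.1600 + 512985.4129) = 793.01 m
  3: √((-519.64)² + (363.60)²) = √(270025.7296 + 132204.9600) = 634.22 m
  → nearest: 3 (634.22 m)
Q3 at (-244.96, 711.38):
  1: √((-382.35)² + (-1064.94)²) = √(146191.5225 + 1134097.2036) = 1131.50 m
  2: √((307.98)² + (-444.42)²) = √(94851.6804 + 197509.1364) = 540.70 m
  3: √((128.74)² + (-797.05)²) = √(16573.9876 + 635288.7025) = 807.38 m
  → nearest: 2 (540.70 m)
Q4 at (184.66, -489.28):
  1: √((-811.97)² + (135.72)²) = √(659295.2809 + 18419.9184) = 823.23 m
  2: √((-121.64)² + (756.24)²) = √(14796.2896 + 571898.9376) = 765.96 m
  3: √((-300.88)² + (403.61)²) = √(90528.7744 + 162901.0321) = 503.42 m
  → nearest: 3 (503.42 m)
Q5 at (-679.24, 228.17):
  1: √((51.93)² + (-581.73)²) = √(2696.7249 + 338409.7929) = 584.04 m
  2: √((742.26)² + (38.79)²) = √(550949.9076 + 1504.6641) = 743.27 m
  3: √((563.02)² + (-313.84)²) = √(316991.5204 + 98495.5456) = 644.58 m
  → nearest: 1 (584.04 m)

Q1→2; Q2→3; Q3→2; Q4→3; Q5→1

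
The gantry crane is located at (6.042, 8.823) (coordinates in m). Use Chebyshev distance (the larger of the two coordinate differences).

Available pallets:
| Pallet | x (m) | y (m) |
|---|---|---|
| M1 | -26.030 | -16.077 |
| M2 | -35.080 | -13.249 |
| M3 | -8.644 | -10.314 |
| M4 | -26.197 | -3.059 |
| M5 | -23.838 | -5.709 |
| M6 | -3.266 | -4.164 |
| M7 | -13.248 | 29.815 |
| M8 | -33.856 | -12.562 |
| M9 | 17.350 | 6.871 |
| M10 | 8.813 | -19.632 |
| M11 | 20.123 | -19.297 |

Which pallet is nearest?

M9

Distances from (6.042, 8.823):
M1: max(|-32.072|, |-24.900|) = 32.072 m
M2: max(|-41.122|, |-22.072|) = 41.122 m
M3: max(|-14.686|, |-19.137|) = 19.137 m
M4: max(|-32.239|, |-11.882|) = 32.239 m
M5: max(|-29.880|, |-14.532|) = 29.880 m
M6: max(|-9.308|, |-12.987|) = 12.987 m
M7: max(|-19.290|, |20.992|) = 20.992 m
M8: max(|-39.898|, |-21.385|) = 39.898 m
M9: max(|11.308|, |-1.952|) = 11.308 m
M10: max(|2.771|, |-28.455|) = 28.455 m
M11: max(|14.081|, |-28.120|) = 28.120 m
Minimum: M9 at 11.308 m.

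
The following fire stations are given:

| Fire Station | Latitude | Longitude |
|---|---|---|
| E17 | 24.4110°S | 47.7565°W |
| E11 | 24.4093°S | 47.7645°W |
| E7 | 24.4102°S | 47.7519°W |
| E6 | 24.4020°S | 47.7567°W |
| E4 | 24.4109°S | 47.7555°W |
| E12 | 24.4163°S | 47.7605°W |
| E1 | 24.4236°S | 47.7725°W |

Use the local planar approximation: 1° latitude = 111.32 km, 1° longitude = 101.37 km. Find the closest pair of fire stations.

Pairwise distances:
E17–E4: 0.1020 km
E7–E4: 0.3732 km
E17–E7: 0.4747 km
E17–E12: 0.7159 km
E4–E12: 0.7863 km
E17–E11: 0.8327 km
E11–E12: 0.8784 km
E11–E4: 0.9296 km
E6–E4: 0.9982 km
E17–E6: 1.0021 km
E7–E6: 1.0344 km
E7–E12: 1.1050 km
E11–E6: 1.1338 km
E11–E7: 1.2812 km
E12–E1: 1.4629 km
E6–E12: 1.6378 km
E11–E1: 1.7865 km
E17–E1: 2.1443 km
E4–E1: 2.2290 km
E7–E1: 2.5663 km
E6–E1: 2.8891 km
Closest pair: E17–E4 at 0.1020 km.

E17 and E4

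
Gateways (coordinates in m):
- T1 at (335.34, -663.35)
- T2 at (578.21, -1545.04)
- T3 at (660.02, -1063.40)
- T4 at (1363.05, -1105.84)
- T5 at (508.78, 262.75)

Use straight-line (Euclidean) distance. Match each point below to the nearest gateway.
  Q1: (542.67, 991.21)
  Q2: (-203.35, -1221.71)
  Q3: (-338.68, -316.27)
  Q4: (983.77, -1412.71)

Q1 at (542.67, 991.21):
  T1: 1667.50 m
  T2: 2536.50 m
  T3: 2057.96 m
  T4: 2251.81 m
  T5: 729.25 m
  → nearest: T5 (729.25 m)
Q2 at (-203.35, -1221.71):
  T1: 775.86 m
  T2: 845.80 m
  T3: 877.76 m
  T4: 1570.68 m
  T5: 1646.44 m
  → nearest: T1 (775.86 m)
Q3 at (-338.68, -316.27):
  T1: 758.13 m
  T2: 1533.15 m
  T3: 1247.24 m
  T4: 1875.98 m
  T5: 1026.38 m
  → nearest: T1 (758.13 m)
Q4 at (983.77, -1412.71):
  T1: 990.96 m
  T2: 426.60 m
  T3: 476.27 m
  T4: 487.88 m
  T5: 1741.49 m
  → nearest: T2 (426.60 m)

Q1→T5; Q2→T1; Q3→T1; Q4→T2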